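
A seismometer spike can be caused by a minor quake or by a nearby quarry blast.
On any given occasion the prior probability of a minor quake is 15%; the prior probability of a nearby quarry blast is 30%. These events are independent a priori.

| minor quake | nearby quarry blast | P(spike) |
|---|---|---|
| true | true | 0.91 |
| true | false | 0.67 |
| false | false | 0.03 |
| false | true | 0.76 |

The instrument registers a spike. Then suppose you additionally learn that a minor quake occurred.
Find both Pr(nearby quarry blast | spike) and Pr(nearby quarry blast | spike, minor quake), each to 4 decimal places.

Pr(nearby quarry blast | spike) ≈ 0.7269; Pr(nearby quarry blast | spike, minor quake) ≈ 0.3679

Enumerate the 4 (minor quake, nearby quarry blast) configurations and weight by the priors:
  P(spike) = 0.03*0.85*0.7 + 0.76*0.85*0.3 + 0.67*0.15*0.7 + 0.91*0.15*0.3
        = 0.017850 + 0.193800 + 0.070350 + 0.040950 = 0.322950
Configurations with nearby quarry blast contribute 0.234750, so
  P(nearby quarry blast | spike) = 0.234750 / 0.322950 ≈ 0.7269

With the extra evidence:
By total probability over both values of nearby quarry blast:
  P(spike | minor quake) = 0.67*0.7 + 0.91*0.3
        = 0.469000 + 0.273000 = 0.742000
Keeping only the nearby quarry blast-present terms gives 0.273000, so
  P(nearby quarry blast | spike, minor quake) = 0.273000 / 0.742000 ≈ 0.3679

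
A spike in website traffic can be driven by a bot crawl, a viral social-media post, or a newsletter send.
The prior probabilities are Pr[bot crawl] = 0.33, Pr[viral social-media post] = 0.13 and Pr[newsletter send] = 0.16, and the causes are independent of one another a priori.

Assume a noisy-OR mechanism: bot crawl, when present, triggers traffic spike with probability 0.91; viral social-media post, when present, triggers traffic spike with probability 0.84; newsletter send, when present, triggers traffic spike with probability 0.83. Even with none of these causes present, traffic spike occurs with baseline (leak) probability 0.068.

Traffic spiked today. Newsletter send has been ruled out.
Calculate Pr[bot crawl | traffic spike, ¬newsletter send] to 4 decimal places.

Pr[bot crawl | traffic spike, ¬newsletter send] ≈ 0.7286

Under noisy-OR, P(traffic spike | causes) = 1 − (1−0.068)·∏(1−qᵢ) over the active causes.
For the numerator, keep only bot crawl=true terms: 0.263018 + 0.042324 = 0.305342
The normalizing constant is 0.068·0.67·0.87 + 0.85088·0.67·0.13 + 0.91612·0.33·0.87 + 0.986579·0.33·0.13 = 0.419091
Posterior = 0.305342 / 0.419091 ≈ 0.7286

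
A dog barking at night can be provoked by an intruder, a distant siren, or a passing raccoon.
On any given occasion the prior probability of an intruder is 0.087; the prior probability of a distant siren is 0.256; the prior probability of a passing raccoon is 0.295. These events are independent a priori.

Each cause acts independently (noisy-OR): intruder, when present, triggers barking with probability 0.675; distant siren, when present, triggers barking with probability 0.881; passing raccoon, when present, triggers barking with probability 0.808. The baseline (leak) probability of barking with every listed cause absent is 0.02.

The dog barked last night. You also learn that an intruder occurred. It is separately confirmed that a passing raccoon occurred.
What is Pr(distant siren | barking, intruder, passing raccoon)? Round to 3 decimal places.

Pr(distant siren | barking, intruder, passing raccoon) ≈ 0.267

Under noisy-OR, P(barking | causes) = 1 − (1−0.02)·∏(1−qᵢ) over the active causes.
For the numerator, keep only distant siren=true terms: 0.992723·0.256 = 0.254137
The normalizing constant is 0.938848·0.744 + 0.992723·0.256 = 0.952640
P(distant siren | barking, intruder, passing raccoon) = 0.254137/0.952640 ≈ 0.267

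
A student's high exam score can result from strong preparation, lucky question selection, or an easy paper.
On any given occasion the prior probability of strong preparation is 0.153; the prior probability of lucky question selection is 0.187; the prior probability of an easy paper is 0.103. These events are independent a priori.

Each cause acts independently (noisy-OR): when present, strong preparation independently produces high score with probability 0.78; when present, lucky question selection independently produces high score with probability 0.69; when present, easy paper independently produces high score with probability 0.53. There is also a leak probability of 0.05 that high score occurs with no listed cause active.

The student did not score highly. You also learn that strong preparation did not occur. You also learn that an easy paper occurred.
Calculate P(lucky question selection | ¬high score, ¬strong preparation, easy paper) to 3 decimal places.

Under noisy-OR, P(high score | causes) = 1 − (1−0.05)·∏(1−qᵢ) over the active causes.
P(¬high score | ¬strong preparation, easy paper) = 0.4465·0.813 + 0.138415·0.187 = 0.363005 + 0.025884 = 0.388889
Restricting to configurations with lucky question selection present: 0.138415·0.187 = 0.025884.
P(lucky question selection | ¬high score, ¬strong preparation, easy paper) = 0.025884 / 0.388889 ≈ 0.067

P(lucky question selection | ¬high score, ¬strong preparation, easy paper) ≈ 0.067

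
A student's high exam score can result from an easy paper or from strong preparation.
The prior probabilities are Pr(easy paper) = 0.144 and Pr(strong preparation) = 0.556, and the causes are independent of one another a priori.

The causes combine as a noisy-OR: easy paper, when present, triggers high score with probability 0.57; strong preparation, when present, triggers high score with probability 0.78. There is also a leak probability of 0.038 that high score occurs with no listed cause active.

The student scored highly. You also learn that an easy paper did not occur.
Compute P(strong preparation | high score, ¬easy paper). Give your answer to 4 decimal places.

Under noisy-OR, P(high score | causes) = 1 − (1−0.038)·∏(1−qᵢ) over the active causes.
P(high score | ¬easy paper) = 0.038×0.444 + 0.78836×0.556 = 0.016872 + 0.438328 = 0.455200
The strong preparation-present share is 0.78836×0.556 = 0.438328.
Hence the posterior is 0.438328/0.455200 ≈ 0.9629.

P(strong preparation | high score, ¬easy paper) ≈ 0.9629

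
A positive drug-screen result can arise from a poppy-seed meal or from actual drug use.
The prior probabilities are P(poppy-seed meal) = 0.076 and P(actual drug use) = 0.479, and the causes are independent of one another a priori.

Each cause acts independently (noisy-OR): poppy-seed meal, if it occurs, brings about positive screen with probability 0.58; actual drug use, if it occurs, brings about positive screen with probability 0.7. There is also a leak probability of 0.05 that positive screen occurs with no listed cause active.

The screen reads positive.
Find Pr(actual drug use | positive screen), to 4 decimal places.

Under noisy-OR, P(positive screen | causes) = 1 − (1−0.05)·∏(1−qᵢ) over the active causes.
P(positive screen) = 0.05·0.924·0.521 + 0.715·0.924·0.479 + 0.601·0.076·0.521 + 0.8803·0.076·0.479 = 0.024070 + 0.316456 + 0.023797 + 0.032046 = 0.396369
Restricting to configurations with actual drug use present: 0.316456 + 0.032046 = 0.348502.
So P(actual drug use | positive screen) = 0.348502/0.396369 ≈ 0.8792.

Pr(actual drug use | positive screen) ≈ 0.8792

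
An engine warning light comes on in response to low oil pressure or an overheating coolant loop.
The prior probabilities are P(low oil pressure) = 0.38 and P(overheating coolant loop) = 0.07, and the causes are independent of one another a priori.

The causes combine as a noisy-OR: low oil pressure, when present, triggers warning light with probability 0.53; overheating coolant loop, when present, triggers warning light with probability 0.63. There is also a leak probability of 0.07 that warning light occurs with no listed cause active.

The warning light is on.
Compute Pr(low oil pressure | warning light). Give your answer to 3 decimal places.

Under noisy-OR, P(warning light | causes) = 1 − (1−0.07)·∏(1−qᵢ) over the active causes.
By total probability over the 4 (low oil pressure, overheating coolant loop) configurations:
  P(warning light) = 0.07×0.62×0.93 + 0.6559×0.62×0.07 + 0.5629×0.38×0.93 + 0.838273×0.38×0.07
        = 0.040362 + 0.028466 + 0.198929 + 0.022298 = 0.290055
Keeping only the low oil pressure-present terms gives 0.221227, so
  P(low oil pressure | warning light) = 0.221227 / 0.290055 ≈ 0.763

Pr(low oil pressure | warning light) ≈ 0.763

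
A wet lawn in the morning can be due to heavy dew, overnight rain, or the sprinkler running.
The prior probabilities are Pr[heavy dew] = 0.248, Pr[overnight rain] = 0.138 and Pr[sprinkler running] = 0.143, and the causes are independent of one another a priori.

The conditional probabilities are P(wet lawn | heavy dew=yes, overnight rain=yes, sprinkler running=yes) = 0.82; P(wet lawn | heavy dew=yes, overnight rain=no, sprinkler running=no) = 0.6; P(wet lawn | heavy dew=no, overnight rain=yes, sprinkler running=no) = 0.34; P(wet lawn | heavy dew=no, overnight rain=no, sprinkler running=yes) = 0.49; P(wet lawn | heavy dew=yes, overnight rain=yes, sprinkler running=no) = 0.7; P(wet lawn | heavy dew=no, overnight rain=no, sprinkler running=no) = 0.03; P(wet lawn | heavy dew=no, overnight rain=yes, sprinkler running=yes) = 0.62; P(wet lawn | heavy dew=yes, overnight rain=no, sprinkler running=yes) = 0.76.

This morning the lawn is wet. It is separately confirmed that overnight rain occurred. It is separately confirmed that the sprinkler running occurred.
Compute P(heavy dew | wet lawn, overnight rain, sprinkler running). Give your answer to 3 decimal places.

P(heavy dew | wet lawn, overnight rain, sprinkler running) ≈ 0.304

P(wet lawn | overnight rain, sprinkler running) = 0.62*0.752 + 0.82*0.248 = 0.466240 + 0.203360 = 0.669600
Of this, 0.203360 comes from 0.82*0.248 (the heavy dew=true cases).
So P(heavy dew | wet lawn, overnight rain, sprinkler running) = 0.203360/0.669600 ≈ 0.304.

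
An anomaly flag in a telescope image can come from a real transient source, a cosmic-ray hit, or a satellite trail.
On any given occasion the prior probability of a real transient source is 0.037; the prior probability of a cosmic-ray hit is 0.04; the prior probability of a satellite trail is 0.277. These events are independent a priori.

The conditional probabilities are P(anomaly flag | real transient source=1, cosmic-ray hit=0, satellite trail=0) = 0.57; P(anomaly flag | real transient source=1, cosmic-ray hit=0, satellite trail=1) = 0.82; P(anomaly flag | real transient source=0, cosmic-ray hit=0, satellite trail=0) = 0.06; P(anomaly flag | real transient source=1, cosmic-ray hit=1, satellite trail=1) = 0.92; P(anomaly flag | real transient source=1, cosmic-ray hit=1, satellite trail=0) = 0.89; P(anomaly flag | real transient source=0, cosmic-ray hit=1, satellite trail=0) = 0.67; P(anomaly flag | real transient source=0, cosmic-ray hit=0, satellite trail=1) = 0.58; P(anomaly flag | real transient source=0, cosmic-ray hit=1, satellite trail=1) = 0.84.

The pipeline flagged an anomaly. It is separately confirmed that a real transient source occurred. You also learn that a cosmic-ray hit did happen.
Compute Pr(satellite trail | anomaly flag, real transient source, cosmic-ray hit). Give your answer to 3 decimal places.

Pr(satellite trail | anomaly flag, real transient source, cosmic-ray hit) ≈ 0.284

Weight on satellite trail=true, given the evidence: 0.92×0.277 = 0.254840
The normalizing constant is 0.89×0.723 + 0.92×0.277 = 0.898310
P(satellite trail | anomaly flag, real transient source, cosmic-ray hit) = 0.254840/0.898310 ≈ 0.284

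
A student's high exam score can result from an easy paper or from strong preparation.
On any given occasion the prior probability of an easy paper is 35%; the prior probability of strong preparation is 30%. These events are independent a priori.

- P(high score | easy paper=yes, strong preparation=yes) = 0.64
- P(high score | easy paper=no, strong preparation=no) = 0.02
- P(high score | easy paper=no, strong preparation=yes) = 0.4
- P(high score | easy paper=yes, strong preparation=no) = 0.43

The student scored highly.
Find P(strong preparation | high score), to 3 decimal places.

P(high score) = 0.02*0.65*0.7 + 0.4*0.65*0.3 + 0.43*0.35*0.7 + 0.64*0.35*0.3 = 0.009100 + 0.078000 + 0.105350 + 0.067200 = 0.259650
Restricting to configurations with strong preparation present: 0.078000 + 0.067200 = 0.145200.
Hence the posterior is 0.145200/0.259650 ≈ 0.559.

P(strong preparation | high score) ≈ 0.559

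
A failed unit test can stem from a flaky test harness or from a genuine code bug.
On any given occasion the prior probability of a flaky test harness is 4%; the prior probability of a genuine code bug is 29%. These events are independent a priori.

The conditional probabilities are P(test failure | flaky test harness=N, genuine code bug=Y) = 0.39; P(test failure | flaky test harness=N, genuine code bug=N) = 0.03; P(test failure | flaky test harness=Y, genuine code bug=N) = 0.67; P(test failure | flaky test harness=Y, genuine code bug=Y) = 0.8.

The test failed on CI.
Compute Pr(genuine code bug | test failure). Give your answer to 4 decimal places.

Pr(genuine code bug | test failure) ≈ 0.7491

Sum P(test failure|·) weighted by the priors over the 4 (flaky test harness, genuine code bug) configurations:
  P(test failure) = 0.03×0.96×0.71 + 0.39×0.96×0.29 + 0.67×0.04×0.71 + 0.8×0.04×0.29
        = 0.020448 + 0.108576 + 0.019028 + 0.009280 = 0.157332
Keeping only the genuine code bug-present terms gives 0.117856, so
  P(genuine code bug | test failure) = 0.117856 / 0.157332 ≈ 0.7491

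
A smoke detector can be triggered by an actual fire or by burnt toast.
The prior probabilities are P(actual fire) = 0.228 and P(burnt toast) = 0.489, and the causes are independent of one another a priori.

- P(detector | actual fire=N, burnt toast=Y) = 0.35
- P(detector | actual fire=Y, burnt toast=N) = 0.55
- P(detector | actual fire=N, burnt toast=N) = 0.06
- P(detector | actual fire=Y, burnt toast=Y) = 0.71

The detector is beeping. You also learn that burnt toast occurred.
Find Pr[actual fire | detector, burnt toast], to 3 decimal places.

Pr[actual fire | detector, burnt toast] ≈ 0.375

Enumerate both values of actual fire and weight by the priors:
  P(detector | burnt toast) = 0.35*0.772 + 0.71*0.228
        = 0.270200 + 0.161880 = 0.432080
Keeping only the actual fire-present terms gives 0.161880, so
  P(actual fire | detector, burnt toast) = 0.161880 / 0.432080 ≈ 0.375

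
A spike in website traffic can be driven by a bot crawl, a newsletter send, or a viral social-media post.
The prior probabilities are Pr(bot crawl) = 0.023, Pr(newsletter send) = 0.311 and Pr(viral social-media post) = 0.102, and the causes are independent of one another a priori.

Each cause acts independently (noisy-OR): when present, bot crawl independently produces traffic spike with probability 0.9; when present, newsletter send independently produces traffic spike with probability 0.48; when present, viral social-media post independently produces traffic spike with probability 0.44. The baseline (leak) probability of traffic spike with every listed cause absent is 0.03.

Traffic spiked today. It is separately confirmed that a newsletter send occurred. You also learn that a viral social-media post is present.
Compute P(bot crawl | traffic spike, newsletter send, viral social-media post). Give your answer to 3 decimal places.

P(bot crawl | traffic spike, newsletter send, viral social-media post) ≈ 0.031

Under noisy-OR, P(traffic spike | causes) = 1 − (1−0.03)·∏(1−qᵢ) over the active causes.
For the numerator, keep only bot crawl=true terms: 0.971754*0.023 = 0.022350
The normalizing constant is 0.717536*0.977 + 0.971754*0.023 = 0.723383
P(bot crawl | traffic spike, newsletter send, viral social-media post) = 0.022350/0.723383 ≈ 0.031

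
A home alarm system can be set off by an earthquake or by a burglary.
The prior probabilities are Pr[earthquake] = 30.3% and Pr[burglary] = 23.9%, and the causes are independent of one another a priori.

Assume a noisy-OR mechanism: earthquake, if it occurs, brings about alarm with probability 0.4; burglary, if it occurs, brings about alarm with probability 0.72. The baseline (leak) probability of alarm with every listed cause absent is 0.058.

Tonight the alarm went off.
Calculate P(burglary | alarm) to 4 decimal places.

Under noisy-OR, P(alarm | causes) = 1 − (1−0.058)·∏(1−qᵢ) over the active causes.
P(alarm) = 0.058×0.697×0.761 + 0.73624×0.697×0.239 + 0.4348×0.303×0.761 + 0.841744×0.303×0.239 = 0.030764 + 0.122645 + 0.100257 + 0.060957 = 0.314623
The burglary-present share is 0.122645 + 0.060957 = 0.183602.
P(burglary | alarm) = 0.183602 / 0.314623 ≈ 0.5836

P(burglary | alarm) ≈ 0.5836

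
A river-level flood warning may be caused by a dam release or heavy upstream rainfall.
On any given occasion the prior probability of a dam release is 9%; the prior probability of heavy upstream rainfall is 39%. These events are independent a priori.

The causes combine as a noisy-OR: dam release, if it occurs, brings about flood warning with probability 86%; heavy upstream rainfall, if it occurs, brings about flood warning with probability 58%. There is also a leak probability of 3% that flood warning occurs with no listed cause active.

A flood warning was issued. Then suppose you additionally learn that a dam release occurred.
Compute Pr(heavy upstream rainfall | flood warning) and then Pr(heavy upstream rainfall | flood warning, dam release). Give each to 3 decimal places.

Under noisy-OR, P(flood warning | causes) = 1 − (1−0.03)·∏(1−qᵢ) over the active causes.
P(flood warning) = 0.03*0.91*0.61 + 0.5926*0.91*0.39 + 0.8642*0.09*0.61 + 0.942964*0.09*0.39 = 0.016653 + 0.210314 + 0.047445 + 0.033098 = 0.307510
Of this, 0.243412 comes from 0.210314 + 0.033098 (the heavy upstream rainfall=true cases).
P(heavy upstream rainfall | flood warning) = 0.243412 / 0.307510 ≈ 0.792

Now also conditioning on dam release=true:
For the numerator, keep only heavy upstream rainfall=true terms: 0.942964*0.39 = 0.367756
Normalizer over all consistent configurations: 0.8642*0.61 + 0.942964*0.39 = 0.894918
Posterior = 0.367756 / 0.894918 ≈ 0.411
The drop from 0.792 to 0.411 is the explaining-away (discounting) effect.

Pr(heavy upstream rainfall | flood warning) ≈ 0.792; Pr(heavy upstream rainfall | flood warning, dam release) ≈ 0.411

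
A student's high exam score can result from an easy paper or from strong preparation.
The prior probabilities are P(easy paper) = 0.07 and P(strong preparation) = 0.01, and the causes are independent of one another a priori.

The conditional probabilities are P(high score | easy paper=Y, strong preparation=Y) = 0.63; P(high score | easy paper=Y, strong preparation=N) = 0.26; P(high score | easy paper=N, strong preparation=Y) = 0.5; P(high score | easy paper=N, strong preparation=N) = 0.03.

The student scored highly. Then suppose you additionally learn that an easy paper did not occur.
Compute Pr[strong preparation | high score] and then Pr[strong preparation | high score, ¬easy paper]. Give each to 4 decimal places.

Pr[strong preparation | high score] ≈ 0.1004; Pr[strong preparation | high score, ¬easy paper] ≈ 0.1441

Enumerate the 4 (easy paper, strong preparation) configurations and weight by the priors:
  P(high score) = 0.03*0.93*0.99 + 0.5*0.93*0.01 + 0.26*0.07*0.99 + 0.63*0.07*0.01
        = 0.027621 + 0.004650 + 0.018018 + 0.000441 = 0.050730
Configurations with strong preparation contribute 0.005091, so
  P(strong preparation | high score) = 0.005091 / 0.050730 ≈ 0.1004

Now also conditioning on easy paper≠true:
Enumerate both values of strong preparation and weight by the priors:
  P(high score | ¬easy paper) = 0.03*0.99 + 0.5*0.01
        = 0.029700 + 0.005000 = 0.034700
The terms with strong preparation present sum to 0.005000, so
  P(strong preparation | high score, ¬easy paper) = 0.005000 / 0.034700 ≈ 0.1441
With easy paper excluded, strong preparation must carry more of the explanatory weight for the high score.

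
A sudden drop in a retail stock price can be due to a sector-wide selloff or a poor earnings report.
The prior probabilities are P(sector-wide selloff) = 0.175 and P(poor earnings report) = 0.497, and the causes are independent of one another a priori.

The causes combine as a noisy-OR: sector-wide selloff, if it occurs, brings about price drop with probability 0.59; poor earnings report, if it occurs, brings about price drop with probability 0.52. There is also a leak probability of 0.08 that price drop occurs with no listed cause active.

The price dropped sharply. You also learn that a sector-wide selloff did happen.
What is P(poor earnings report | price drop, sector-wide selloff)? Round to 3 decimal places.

P(poor earnings report | price drop, sector-wide selloff) ≈ 0.565

Under noisy-OR, P(price drop | causes) = 1 − (1−0.08)·∏(1−qᵢ) over the active causes.
P(price drop | sector-wide selloff) = 0.6228×0.503 + 0.818944×0.497 = 0.313268 + 0.407015 = 0.720283
The poor earnings report-present share is 0.818944×0.497 = 0.407015.
P(poor earnings report | price drop, sector-wide selloff) = 0.407015 / 0.720283 ≈ 0.565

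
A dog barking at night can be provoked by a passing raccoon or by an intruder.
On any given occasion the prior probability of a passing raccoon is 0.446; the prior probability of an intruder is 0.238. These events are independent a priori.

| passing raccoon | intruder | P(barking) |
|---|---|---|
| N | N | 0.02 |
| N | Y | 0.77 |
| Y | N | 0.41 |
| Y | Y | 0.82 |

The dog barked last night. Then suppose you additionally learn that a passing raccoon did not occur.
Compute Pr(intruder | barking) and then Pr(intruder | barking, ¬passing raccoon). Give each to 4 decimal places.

Pr(intruder | barking) ≈ 0.5606; Pr(intruder | barking, ¬passing raccoon) ≈ 0.9232

Enumerate the 4 (passing raccoon, intruder) configurations and weight by the priors:
  P(barking) = 0.02×0.554×0.762 + 0.77×0.554×0.238 + 0.41×0.446×0.762 + 0.82×0.446×0.238
        = 0.008443 + 0.101526 + 0.139339 + 0.087041 = 0.336349
Configurations with intruder contribute 0.188567, so
  P(intruder | barking) = 0.188567 / 0.336349 ≈ 0.5606

Now condition on the additional information:
P(barking | ¬passing raccoon) = 0.02·0.762 + 0.77·0.238 = 0.015240 + 0.183260 = 0.198500
Of this, 0.183260 comes from 0.77·0.238 (the intruder=true cases).
So P(intruder | barking, ¬passing raccoon) = 0.183260/0.198500 ≈ 0.9232.
With passing raccoon excluded, intruder must carry more of the explanatory weight for the barking.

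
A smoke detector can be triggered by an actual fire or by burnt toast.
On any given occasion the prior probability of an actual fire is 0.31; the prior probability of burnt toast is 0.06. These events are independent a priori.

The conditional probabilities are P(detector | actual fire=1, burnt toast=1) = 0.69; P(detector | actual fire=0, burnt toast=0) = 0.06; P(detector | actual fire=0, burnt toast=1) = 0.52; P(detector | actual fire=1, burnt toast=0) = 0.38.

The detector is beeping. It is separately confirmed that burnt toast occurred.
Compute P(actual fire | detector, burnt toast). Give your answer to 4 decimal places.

By total probability over both values of actual fire:
  P(detector | burnt toast) = 0.52·0.69 + 0.69·0.31
        = 0.358800 + 0.213900 = 0.572700
Keeping only the actual fire-present terms gives 0.213900, so
  P(actual fire | detector, burnt toast) = 0.213900 / 0.572700 ≈ 0.3735

P(actual fire | detector, burnt toast) ≈ 0.3735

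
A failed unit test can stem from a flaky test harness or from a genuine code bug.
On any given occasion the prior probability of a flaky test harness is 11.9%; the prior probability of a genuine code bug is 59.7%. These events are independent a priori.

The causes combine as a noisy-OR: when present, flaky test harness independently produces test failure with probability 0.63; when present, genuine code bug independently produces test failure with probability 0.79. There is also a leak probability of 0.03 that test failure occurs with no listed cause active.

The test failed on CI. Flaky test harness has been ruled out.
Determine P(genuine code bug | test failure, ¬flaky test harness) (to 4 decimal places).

Under noisy-OR, P(test failure | causes) = 1 − (1−0.03)·∏(1−qᵢ) over the active causes.
P(test failure | ¬flaky test harness) = 0.03·0.403 + 0.7963·0.597 = 0.012090 + 0.475391 = 0.487481
Of this, 0.475391 comes from 0.7963·0.597 (the genuine code bug=true cases).
Hence the posterior is 0.475391/0.487481 ≈ 0.9752.

P(genuine code bug | test failure, ¬flaky test harness) ≈ 0.9752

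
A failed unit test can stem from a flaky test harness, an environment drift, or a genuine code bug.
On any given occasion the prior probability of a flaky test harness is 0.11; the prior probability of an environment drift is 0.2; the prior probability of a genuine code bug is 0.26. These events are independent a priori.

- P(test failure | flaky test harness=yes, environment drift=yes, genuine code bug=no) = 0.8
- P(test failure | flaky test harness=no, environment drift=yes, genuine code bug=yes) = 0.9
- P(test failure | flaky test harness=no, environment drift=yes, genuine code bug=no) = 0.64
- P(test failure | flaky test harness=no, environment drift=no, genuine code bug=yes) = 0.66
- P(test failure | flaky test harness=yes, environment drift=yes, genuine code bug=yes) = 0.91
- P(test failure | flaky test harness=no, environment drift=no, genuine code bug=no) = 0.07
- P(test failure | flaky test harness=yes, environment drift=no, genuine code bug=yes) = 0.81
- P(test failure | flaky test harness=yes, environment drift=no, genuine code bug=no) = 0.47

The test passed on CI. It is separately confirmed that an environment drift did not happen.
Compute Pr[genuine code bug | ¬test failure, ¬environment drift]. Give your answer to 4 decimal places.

Pr[genuine code bug | ¬test failure, ¬environment drift] ≈ 0.1137

By total probability over the 4 (flaky test harness, genuine code bug) configurations:
  P(¬test failure | ¬environment drift) = 0.93·0.89·0.74 + 0.34·0.89·0.26 + 0.53·0.11·0.74 + 0.19·0.11·0.26
        = 0.612498 + 0.078676 + 0.043142 + 0.005434 = 0.739750
Keeping only the genuine code bug-present terms gives 0.084110, so
  P(genuine code bug | ¬test failure, ¬environment drift) = 0.084110 / 0.739750 ≈ 0.1137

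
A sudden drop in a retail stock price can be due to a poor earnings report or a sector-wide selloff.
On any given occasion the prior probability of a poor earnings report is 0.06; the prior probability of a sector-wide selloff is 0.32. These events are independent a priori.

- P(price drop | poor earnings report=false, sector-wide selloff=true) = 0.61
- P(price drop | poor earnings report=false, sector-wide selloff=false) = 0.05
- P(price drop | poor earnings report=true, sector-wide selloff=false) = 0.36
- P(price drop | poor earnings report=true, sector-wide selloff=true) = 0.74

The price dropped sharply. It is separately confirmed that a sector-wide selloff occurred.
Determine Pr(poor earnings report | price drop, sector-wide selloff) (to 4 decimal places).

For the numerator, keep only poor earnings report=true terms: 0.74·0.06 = 0.044400
Normalizer over all consistent configurations: 0.61·0.94 + 0.74·0.06 = 0.617800
Posterior = 0.044400 / 0.617800 ≈ 0.0719

Pr(poor earnings report | price drop, sector-wide selloff) ≈ 0.0719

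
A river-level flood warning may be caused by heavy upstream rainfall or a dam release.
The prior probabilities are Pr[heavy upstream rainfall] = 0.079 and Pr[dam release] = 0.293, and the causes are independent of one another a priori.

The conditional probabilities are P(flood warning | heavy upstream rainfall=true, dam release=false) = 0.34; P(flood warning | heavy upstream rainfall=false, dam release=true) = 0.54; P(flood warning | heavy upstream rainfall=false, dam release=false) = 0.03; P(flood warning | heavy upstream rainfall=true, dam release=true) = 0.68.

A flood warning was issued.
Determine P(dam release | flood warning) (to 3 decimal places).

P(dam release | flood warning) ≈ 0.807

P(flood warning) = 0.03·0.921·0.707 + 0.54·0.921·0.293 + 0.34·0.079·0.707 + 0.68·0.079·0.293 = 0.019534 + 0.145721 + 0.018990 + 0.015740 = 0.199985
Restricting to configurations with dam release present: 0.145721 + 0.015740 = 0.161461.
Hence the posterior is 0.161461/0.199985 ≈ 0.807.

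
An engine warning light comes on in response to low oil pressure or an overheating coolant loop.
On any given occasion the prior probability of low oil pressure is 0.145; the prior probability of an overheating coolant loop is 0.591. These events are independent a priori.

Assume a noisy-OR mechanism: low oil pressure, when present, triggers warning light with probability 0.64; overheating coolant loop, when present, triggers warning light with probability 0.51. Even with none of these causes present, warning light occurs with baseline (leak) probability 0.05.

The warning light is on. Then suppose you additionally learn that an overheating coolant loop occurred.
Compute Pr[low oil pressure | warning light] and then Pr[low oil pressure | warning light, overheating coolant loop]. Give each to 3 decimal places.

Under noisy-OR, P(warning light | causes) = 1 − (1−0.05)·∏(1−qᵢ) over the active causes.
Sum P(warning light|·) weighted by the priors over the 4 (low oil pressure, overheating coolant loop) configurations:
  P(warning light) = 0.05*0.855*0.409 + 0.5345*0.855*0.591 + 0.658*0.145*0.409 + 0.83242*0.145*0.591
        = 0.017485 + 0.270086 + 0.039023 + 0.071334 = 0.397928
Configurations with low oil pressure contribute 0.110357, so
  P(low oil pressure | warning light) = 0.110357 / 0.397928 ≈ 0.277

Now also conditioning on overheating coolant loop=true:
P(warning light | overheating coolant loop) = 0.5345×0.855 + 0.83242×0.145 = 0.456997 + 0.120701 = 0.577698
Restricting to configurations with low oil pressure present: 0.83242×0.145 = 0.120701.
So P(low oil pressure | warning light, overheating coolant loop) = 0.120701/0.577698 ≈ 0.209.
The drop from 0.277 to 0.209 is the explaining-away (discounting) effect.

Pr[low oil pressure | warning light] ≈ 0.277; Pr[low oil pressure | warning light, overheating coolant loop] ≈ 0.209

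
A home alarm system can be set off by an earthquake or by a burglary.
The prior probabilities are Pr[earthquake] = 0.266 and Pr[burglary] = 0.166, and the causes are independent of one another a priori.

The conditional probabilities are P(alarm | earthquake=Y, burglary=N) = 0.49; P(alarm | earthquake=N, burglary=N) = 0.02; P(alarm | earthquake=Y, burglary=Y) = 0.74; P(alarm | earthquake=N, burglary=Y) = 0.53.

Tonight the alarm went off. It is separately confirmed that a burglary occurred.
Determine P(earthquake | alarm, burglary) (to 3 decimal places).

P(earthquake | alarm, burglary) ≈ 0.336

For the numerator, keep only earthquake=true terms: 0.74·0.266 = 0.196840
The normalizing constant is 0.53·0.734 + 0.74·0.266 = 0.585860
P(earthquake | alarm, burglary) = 0.196840/0.585860 ≈ 0.336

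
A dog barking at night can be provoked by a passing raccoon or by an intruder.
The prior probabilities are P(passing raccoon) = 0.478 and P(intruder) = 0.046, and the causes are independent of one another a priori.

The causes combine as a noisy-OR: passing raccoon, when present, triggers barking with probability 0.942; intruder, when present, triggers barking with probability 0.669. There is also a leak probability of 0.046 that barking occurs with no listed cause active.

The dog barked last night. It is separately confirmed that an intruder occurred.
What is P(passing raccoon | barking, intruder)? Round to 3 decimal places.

Under noisy-OR, P(barking | causes) = 1 − (1−0.046)·∏(1−qᵢ) over the active causes.
By total probability over both values of passing raccoon:
  P(barking | intruder) = 0.684226*0.522 + 0.981685*0.478
        = 0.357166 + 0.469245 = 0.826411
The terms with passing raccoon present sum to 0.469245, so
  P(passing raccoon | barking, intruder) = 0.469245 / 0.826411 ≈ 0.568

P(passing raccoon | barking, intruder) ≈ 0.568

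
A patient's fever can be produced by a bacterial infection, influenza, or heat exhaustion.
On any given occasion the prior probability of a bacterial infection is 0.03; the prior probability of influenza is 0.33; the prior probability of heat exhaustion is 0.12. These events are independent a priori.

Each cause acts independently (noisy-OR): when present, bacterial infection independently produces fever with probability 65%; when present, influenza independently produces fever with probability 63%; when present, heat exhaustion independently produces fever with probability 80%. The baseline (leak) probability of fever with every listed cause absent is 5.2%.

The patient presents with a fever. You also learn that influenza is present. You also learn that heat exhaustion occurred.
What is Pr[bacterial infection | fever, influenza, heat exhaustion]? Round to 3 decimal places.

Pr[bacterial infection | fever, influenza, heat exhaustion] ≈ 0.031

Under noisy-OR, P(fever | causes) = 1 − (1−0.052)·∏(1−qᵢ) over the active causes.
Enumerate both values of bacterial infection and weight by the priors:
  P(fever | influenza, heat exhaustion) = 0.929848*0.97 + 0.975447*0.03
        = 0.901953 + 0.029263 = 0.931216
The terms with bacterial infection present sum to 0.029263, so
  P(bacterial infection | fever, influenza, heat exhaustion) = 0.029263 / 0.931216 ≈ 0.031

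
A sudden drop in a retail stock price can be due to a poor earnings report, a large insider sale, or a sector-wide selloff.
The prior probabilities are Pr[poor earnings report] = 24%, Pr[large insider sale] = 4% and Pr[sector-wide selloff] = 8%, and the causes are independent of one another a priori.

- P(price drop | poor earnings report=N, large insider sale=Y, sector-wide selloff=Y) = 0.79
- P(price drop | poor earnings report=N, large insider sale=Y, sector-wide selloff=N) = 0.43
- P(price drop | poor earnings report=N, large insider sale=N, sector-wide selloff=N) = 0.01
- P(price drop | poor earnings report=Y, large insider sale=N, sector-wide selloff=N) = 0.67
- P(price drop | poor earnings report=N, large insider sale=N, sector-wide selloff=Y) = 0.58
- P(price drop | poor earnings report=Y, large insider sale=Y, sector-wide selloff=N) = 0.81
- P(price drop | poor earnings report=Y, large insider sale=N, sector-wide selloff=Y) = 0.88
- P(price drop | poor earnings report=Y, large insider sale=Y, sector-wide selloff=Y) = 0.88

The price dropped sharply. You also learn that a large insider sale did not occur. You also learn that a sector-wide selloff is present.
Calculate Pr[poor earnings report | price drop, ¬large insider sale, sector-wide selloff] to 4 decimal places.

P(price drop | ¬large insider sale, sector-wide selloff) = 0.58·0.76 + 0.88·0.24 = 0.440800 + 0.211200 = 0.652000
The poor earnings report-present share is 0.88·0.24 = 0.211200.
So P(poor earnings report | price drop, ¬large insider sale, sector-wide selloff) = 0.211200/0.652000 ≈ 0.3239.

Pr[poor earnings report | price drop, ¬large insider sale, sector-wide selloff] ≈ 0.3239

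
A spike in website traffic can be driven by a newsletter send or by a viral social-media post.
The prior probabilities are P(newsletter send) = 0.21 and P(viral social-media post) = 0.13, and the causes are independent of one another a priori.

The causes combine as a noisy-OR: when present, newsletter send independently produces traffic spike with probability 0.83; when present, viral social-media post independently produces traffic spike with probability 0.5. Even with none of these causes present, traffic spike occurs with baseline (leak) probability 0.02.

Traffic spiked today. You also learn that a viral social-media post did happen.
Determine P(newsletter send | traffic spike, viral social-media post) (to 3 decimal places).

Under noisy-OR, P(traffic spike | causes) = 1 − (1−0.02)·∏(1−qᵢ) over the active causes.
P(traffic spike | viral social-media post) = 0.51*0.79 + 0.9167*0.21 = 0.402900 + 0.192507 = 0.595407
Of this, 0.192507 comes from 0.9167*0.21 (the newsletter send=true cases).
Hence the posterior is 0.192507/0.595407 ≈ 0.323.

P(newsletter send | traffic spike, viral social-media post) ≈ 0.323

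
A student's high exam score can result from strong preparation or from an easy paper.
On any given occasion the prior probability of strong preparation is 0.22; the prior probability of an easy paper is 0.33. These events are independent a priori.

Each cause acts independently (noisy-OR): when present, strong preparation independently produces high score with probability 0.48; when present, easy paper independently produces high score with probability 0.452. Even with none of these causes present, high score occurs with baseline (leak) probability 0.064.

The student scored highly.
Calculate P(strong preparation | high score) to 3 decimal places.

Under noisy-OR, P(high score | causes) = 1 − (1−0.064)·∏(1−qᵢ) over the active causes.
P(high score) = 0.064·0.78·0.67 + 0.487072·0.78·0.33 + 0.51328·0.22·0.67 + 0.733277·0.22·0.33 = 0.033446 + 0.125372 + 0.075657 + 0.053236 = 0.287711
Restricting to configurations with strong preparation present: 0.075657 + 0.053236 = 0.128893.
So P(strong preparation | high score) = 0.128893/0.287711 ≈ 0.448.

P(strong preparation | high score) ≈ 0.448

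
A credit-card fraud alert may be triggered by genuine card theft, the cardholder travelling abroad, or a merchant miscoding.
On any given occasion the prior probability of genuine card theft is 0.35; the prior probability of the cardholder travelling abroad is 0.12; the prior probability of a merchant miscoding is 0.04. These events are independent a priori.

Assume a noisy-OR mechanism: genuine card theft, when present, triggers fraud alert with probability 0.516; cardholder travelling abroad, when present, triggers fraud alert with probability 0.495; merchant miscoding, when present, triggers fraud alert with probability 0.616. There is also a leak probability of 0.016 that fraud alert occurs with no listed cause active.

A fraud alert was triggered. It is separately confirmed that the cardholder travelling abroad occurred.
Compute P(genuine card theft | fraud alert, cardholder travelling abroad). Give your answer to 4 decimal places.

Under noisy-OR, P(fraud alert | causes) = 1 − (1−0.016)·∏(1−qᵢ) over the active causes.
Weight on genuine card theft=true, given the evidence: 0.255189 + 0.012707 = 0.267896
The normalizing constant is 0.50308×0.65×0.96 + 0.809183×0.65×0.04 + 0.759491×0.35×0.96 + 0.907644×0.35×0.04 = 0.602857
P(genuine card theft | fraud alert, cardholder travelling abroad) = 0.267896/0.602857 ≈ 0.4444

P(genuine card theft | fraud alert, cardholder travelling abroad) ≈ 0.4444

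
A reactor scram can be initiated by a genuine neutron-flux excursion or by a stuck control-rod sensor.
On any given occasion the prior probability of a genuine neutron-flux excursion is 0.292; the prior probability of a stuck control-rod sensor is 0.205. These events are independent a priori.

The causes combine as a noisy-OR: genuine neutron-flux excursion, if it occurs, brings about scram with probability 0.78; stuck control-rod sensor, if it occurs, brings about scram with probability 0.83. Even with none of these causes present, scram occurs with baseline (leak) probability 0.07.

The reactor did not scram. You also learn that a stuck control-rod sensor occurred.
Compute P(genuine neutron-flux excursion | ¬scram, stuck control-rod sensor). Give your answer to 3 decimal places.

P(genuine neutron-flux excursion | ¬scram, stuck control-rod sensor) ≈ 0.083

Under noisy-OR, P(scram | causes) = 1 − (1−0.07)·∏(1−qᵢ) over the active causes.
Numerator (weight on configurations with genuine neutron-flux excursion): 0.034782*0.292 = 0.010156
Normalizer over all consistent configurations: 0.1581*0.708 + 0.034782*0.292 = 0.122091
P(genuine neutron-flux excursion | ¬scram, stuck control-rod sensor) = 0.010156/0.122091 ≈ 0.083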